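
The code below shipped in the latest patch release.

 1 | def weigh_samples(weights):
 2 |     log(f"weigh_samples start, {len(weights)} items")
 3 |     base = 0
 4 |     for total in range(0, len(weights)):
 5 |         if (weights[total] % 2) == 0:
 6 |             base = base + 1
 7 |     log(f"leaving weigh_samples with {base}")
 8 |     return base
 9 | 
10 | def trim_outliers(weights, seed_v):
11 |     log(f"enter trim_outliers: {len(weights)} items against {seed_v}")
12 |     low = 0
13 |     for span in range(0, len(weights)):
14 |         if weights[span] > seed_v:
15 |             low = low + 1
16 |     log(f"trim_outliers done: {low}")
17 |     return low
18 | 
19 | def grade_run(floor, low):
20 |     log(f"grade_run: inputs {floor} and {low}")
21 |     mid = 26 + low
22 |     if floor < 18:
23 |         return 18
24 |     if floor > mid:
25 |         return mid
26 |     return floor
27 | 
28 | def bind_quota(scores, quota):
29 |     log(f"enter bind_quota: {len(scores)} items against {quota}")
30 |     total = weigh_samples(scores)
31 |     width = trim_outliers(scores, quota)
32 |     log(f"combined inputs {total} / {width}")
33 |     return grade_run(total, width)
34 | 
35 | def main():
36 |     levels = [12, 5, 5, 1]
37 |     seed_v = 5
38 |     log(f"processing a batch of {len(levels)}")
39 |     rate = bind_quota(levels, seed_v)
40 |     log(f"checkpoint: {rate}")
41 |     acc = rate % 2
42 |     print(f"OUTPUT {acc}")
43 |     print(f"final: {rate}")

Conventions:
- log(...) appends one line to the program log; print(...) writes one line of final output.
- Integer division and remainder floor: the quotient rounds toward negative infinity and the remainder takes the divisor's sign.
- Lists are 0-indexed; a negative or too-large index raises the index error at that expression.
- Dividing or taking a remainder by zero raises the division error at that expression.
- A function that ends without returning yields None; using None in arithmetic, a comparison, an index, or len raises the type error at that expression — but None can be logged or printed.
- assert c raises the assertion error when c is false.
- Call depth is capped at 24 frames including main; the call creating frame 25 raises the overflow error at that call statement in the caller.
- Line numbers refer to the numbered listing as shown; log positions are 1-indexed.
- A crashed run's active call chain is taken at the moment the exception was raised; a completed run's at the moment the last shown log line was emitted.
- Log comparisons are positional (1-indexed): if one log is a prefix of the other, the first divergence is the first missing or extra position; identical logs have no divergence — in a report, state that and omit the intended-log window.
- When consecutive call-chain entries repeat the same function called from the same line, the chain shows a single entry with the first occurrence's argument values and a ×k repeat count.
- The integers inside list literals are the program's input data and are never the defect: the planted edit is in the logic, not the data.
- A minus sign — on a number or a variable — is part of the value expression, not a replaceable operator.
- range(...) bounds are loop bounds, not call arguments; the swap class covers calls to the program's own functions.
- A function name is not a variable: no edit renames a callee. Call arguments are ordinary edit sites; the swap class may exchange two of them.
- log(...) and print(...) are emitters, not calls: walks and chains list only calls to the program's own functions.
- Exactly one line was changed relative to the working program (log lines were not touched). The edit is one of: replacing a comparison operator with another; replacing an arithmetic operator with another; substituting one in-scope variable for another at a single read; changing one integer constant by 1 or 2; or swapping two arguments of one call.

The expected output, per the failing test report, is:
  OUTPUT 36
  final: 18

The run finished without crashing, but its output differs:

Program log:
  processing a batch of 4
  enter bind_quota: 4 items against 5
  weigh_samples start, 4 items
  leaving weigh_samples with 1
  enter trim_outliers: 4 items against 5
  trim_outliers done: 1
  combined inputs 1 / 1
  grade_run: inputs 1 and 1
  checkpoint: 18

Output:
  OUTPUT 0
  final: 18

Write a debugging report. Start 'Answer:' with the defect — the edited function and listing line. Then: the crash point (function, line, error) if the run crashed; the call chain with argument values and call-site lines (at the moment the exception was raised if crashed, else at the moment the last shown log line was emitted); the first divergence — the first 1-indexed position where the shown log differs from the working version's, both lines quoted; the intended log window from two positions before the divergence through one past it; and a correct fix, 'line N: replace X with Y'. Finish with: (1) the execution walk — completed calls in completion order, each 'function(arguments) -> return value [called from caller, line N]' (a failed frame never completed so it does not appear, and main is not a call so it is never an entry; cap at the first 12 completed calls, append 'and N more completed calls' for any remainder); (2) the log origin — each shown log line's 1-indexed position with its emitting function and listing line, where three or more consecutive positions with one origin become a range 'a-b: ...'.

Answer: the defect is in main at line 41.
Key observation: Nothing in the log betrays the bug — only the output does.
Call chain: main.
First divergence: none (the log streams are identical).
Execution walk:
  weigh_samples([12, 5, 5, 1]) -> 1  [called from bind_quota, line 30]
  trim_outliers([12, 5, 5, 1], 5) -> 1  [called from bind_quota, line 31]
  grade_run(1, 1) -> 18  [called from bind_quota, line 33]
  bind_quota([12, 5, 5, 1], 5) -> 18  [called from main, line 39]
Log line origins:
  1: emitted by main (line 38)
  2: emitted by bind_quota (line 29)
  3: emitted by weigh_samples (line 2)
  4: emitted by weigh_samples (line 7)
  5: emitted by trim_outliers (line 11)
  6: emitted by trim_outliers (line 16)
  7: emitted by bind_quota (line 32)
  8: emitted by grade_run (line 20)
  9: emitted by main (line 40)
A correct fix: line 41: replace `%` with `*`.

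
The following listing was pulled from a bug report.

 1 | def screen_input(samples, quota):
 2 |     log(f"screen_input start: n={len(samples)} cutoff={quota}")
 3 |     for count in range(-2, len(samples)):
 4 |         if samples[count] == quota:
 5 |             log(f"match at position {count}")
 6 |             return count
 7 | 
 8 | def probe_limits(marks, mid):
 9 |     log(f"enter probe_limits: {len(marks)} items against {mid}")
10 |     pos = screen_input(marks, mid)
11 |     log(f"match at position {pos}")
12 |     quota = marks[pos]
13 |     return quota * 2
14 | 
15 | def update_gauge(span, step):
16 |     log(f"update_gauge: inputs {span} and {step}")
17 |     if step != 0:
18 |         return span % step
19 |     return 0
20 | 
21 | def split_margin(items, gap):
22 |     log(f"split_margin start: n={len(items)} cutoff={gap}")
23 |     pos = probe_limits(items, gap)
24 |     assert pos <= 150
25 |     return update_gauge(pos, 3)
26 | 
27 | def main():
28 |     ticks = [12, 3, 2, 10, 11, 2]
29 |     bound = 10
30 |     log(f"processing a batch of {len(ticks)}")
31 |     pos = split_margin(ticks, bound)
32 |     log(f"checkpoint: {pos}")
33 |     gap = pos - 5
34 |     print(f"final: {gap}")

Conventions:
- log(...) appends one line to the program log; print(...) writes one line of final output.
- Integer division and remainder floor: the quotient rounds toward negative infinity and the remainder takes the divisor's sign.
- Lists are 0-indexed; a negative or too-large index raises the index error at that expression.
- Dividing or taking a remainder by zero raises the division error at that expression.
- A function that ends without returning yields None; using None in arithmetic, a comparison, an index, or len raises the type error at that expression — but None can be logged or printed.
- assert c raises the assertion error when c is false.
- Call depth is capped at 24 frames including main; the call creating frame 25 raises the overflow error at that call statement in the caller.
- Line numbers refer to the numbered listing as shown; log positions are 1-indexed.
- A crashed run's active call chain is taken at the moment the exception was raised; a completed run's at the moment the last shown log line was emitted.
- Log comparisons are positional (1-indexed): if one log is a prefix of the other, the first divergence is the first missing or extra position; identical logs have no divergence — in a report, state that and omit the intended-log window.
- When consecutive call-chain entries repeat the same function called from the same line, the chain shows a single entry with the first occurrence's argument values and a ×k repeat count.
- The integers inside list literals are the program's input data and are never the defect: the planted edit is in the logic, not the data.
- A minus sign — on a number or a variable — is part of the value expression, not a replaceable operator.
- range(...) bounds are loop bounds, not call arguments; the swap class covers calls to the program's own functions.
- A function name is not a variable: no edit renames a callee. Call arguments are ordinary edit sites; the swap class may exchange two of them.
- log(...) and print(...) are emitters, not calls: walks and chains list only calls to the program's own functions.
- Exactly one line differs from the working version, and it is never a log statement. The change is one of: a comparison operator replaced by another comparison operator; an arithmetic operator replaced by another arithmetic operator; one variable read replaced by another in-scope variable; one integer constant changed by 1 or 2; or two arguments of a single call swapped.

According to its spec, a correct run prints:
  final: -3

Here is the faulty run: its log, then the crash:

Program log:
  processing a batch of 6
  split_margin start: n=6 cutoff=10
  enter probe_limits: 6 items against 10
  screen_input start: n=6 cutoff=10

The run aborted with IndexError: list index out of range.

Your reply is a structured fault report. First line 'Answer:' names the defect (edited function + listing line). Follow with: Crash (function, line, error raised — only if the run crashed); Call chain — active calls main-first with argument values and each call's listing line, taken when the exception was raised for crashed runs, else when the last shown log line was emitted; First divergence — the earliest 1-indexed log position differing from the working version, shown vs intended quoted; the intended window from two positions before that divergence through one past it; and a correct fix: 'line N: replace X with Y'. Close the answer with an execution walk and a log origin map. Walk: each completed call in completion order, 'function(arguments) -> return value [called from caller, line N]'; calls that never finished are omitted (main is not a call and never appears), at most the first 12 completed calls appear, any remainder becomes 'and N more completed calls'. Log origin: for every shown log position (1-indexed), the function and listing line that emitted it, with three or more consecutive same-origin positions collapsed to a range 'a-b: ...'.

Answer: the defect is in screen_input at line 3.
Core observation: Only 4 log lines were emitted before the run died; the intended continuation was 'match at position 3'.
Crash: screen_input, line 4, IndexError.
Call chain: main -> split_margin([12, 3, 2, 10, 11, 2], 10) (called at line 31) -> probe_limits([12, 3, 2, 10, 11, 2], 10) (called at line 23) -> screen_input([12, 3, 2, 10, 11, 2], 10) (called at line 10).
First divergence: position 5; the shown log stops at 4 lines while the working version next logs 'match at position 3'.
Intended log window:
  3: enter probe_limits: 6 items against 10
  4: screen_input start: n=6 cutoff=10
  5: match at position 3
  6: match at position 3
Execution walk:
  (no call completed)
Log line origins:
  1: from main, line 30
  2: from split_margin, line 22
  3: from probe_limits, line 9
  4: from screen_input, line 2
A correct fix: line 3: replace `-2` with `0`.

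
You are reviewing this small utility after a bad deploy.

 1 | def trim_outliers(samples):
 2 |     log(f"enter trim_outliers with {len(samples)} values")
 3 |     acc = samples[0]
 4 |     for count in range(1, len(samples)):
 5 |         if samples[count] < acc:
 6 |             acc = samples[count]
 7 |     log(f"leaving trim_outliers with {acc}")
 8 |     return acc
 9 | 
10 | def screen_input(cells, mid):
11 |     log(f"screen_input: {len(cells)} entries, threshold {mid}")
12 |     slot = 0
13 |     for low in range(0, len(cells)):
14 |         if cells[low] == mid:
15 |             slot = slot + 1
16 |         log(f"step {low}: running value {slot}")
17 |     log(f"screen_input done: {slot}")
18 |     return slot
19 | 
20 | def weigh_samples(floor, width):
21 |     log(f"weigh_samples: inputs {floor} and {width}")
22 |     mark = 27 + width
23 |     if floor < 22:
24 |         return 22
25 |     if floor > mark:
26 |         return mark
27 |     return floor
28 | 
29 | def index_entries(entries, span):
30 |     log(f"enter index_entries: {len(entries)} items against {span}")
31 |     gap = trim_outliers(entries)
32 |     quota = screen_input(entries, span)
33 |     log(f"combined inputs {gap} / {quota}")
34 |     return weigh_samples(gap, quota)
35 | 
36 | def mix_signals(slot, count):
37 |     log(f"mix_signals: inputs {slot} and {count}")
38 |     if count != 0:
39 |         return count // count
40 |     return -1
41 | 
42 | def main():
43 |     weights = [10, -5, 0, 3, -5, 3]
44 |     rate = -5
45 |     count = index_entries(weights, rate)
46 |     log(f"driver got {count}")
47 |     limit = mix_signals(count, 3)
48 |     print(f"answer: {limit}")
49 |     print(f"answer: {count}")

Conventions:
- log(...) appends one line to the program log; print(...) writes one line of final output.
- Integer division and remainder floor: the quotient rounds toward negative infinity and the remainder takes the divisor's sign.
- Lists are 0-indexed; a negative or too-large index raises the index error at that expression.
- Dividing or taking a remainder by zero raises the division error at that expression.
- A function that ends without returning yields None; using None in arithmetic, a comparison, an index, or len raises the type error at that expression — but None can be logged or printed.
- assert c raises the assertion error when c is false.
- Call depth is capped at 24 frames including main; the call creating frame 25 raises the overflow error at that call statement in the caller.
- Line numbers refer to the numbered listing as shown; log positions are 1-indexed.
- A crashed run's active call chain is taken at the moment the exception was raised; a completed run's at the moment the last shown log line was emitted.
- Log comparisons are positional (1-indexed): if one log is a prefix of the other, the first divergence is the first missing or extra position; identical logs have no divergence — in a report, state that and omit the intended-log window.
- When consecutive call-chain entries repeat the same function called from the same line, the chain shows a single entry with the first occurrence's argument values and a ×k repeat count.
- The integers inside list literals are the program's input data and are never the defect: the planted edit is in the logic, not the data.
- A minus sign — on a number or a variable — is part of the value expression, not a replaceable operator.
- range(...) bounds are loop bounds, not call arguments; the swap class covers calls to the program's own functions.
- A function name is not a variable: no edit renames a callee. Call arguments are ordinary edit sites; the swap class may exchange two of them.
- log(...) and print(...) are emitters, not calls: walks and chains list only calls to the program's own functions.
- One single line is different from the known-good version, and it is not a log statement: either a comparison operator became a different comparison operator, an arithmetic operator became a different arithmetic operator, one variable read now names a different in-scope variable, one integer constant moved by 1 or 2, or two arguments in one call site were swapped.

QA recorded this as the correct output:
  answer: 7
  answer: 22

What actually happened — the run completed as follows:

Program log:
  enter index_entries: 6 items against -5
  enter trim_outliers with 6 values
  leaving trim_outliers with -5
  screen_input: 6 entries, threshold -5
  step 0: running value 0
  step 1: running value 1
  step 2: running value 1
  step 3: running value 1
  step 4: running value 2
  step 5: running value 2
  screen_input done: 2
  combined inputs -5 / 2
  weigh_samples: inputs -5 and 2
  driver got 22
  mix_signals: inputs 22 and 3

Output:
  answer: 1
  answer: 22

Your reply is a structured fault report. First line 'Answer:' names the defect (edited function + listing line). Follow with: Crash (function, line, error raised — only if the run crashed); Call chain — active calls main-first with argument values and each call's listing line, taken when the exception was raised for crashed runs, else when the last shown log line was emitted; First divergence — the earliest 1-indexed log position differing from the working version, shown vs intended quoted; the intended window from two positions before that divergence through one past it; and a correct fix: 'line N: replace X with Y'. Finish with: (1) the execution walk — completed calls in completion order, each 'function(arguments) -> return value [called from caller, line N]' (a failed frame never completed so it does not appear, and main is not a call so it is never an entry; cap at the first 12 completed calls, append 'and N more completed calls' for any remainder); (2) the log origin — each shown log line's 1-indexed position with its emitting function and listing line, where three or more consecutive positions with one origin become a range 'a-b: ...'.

Answer: the defect is in mix_signals at line 39.
Key observation: The two runs log identically and part ways only at the printed values.
Call chain: main -> mix_signals(22, 3) (called at line 47).
First divergence: none (the log streams are identical).
Execution walk:
  trim_outliers([10, -5, 0, 3, -5, 3]) -> -5  [called from index_entries, line 31]
  screen_input([10, -5, 0, 3, -5, 3], -5) -> 2  [called from index_entries, line 32]
  weigh_samples(-5, 2) -> 22  [called from index_entries, line 34]
  index_entries([10, -5, 0, 3, -5, 3], -5) -> 22  [called from main, line 45]
  mix_signals(22, 3) -> 1  [called from main, line 47]
Log origin:
  1: from index_entries, line 30
  2: from trim_outliers, line 2
  3: from trim_outliers, line 7
  4: from screen_input, line 11
  5-10: from screen_input, line 16
  11: from screen_input, line 17
  12: from index_entries, line 33
  13: from weigh_samples, line 21
  14: from main, line 46
  15: from mix_signals, line 37
A correct fix: line 39: replace `count // count` with `slot // count`.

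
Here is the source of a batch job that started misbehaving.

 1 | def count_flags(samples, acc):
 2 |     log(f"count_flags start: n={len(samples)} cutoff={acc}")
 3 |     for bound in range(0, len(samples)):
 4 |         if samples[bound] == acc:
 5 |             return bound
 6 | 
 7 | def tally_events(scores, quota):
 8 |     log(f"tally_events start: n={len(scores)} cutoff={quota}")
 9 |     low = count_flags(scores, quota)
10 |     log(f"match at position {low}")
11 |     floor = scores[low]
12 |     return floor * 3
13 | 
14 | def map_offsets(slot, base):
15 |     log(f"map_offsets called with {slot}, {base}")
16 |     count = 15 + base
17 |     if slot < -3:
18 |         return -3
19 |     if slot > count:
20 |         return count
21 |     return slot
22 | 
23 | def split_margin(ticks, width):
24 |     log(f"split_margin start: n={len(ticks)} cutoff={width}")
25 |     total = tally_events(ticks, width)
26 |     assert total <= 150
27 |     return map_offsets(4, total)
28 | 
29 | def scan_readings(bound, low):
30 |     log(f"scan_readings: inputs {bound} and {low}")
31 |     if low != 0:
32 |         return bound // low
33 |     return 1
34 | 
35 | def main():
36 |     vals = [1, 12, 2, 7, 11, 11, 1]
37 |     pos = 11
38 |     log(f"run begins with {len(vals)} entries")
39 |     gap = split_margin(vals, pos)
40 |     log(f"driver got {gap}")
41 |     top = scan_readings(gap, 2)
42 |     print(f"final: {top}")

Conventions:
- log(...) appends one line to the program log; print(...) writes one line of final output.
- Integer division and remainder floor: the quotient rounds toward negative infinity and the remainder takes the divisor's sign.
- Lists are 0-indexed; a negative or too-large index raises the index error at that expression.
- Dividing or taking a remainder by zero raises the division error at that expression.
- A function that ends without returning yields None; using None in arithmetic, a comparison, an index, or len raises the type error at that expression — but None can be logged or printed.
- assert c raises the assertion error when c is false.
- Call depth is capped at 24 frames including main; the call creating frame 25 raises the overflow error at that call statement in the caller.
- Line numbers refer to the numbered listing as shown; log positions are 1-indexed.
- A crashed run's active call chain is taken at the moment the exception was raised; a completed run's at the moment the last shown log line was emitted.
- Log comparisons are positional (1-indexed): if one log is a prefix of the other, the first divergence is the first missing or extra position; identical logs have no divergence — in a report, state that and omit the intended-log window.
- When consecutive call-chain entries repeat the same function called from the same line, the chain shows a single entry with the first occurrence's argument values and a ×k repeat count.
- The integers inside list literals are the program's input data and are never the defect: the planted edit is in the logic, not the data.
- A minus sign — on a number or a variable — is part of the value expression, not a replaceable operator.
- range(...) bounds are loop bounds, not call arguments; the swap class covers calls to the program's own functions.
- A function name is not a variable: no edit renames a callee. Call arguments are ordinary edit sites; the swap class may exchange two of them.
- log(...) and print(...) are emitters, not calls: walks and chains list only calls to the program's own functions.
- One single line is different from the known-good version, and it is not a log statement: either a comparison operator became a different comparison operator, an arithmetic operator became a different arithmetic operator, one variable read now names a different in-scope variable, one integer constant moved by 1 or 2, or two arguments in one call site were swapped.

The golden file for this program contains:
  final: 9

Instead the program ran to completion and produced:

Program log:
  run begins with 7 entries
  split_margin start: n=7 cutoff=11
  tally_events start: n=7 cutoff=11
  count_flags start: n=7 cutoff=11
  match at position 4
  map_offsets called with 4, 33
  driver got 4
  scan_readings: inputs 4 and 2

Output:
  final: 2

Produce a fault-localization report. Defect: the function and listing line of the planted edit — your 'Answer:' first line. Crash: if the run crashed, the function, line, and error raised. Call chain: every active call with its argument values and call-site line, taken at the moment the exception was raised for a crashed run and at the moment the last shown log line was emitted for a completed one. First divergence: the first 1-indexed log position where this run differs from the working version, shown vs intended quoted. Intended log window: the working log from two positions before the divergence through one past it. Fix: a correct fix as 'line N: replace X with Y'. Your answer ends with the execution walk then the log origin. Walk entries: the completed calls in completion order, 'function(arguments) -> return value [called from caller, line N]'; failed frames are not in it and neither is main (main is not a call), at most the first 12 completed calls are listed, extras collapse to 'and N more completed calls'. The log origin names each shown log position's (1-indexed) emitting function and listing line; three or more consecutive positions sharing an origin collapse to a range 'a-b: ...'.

Answer: the defect is in split_margin at line 27.
Key observation: Position 6 is the first bad log line: 'map_offsets called with 4, 33' should read 'map_offsets called with 33, 4'.
Call chain: main -> scan_readings(4, 2) (called at line 41).
First divergence: at position 6 the run shows 'map_offsets called with 4, 33' where the working version logs 'map_offsets called with 33, 4'.
Intended log window:
  4: count_flags start: n=7 cutoff=11
  5: match at position 4
  6: map_offsets called with 33, 4
  7: driver got 19
Execution walk:
  count_flags([1, 12, 2, 7, 11, 11, 1], 11) -> 4  [called from tally_events, line 9]
  tally_events([1, 12, 2, 7, 11, 11, 1], 11) -> 33  [called from split_margin, line 25]
  map_offsets(4, 33) -> 4  [called from split_margin, line 27]
  split_margin([1, 12, 2, 7, 11, 11, 1], 11) -> 4  [called from main, line 39]
  scan_readings(4, 2) -> 2  [called from main, line 41]
Log origins:
  1: from main, line 38
  2: from split_margin, line 24
  3: from tally_events, line 8
  4: from count_flags, line 2
  5: from tally_events, line 10
  6: from map_offsets, line 15
  7: from main, line 40
  8: from scan_readings, line 30
A correct fix: line 27: replace `map_offsets(4, total)` with `map_offsets(total, 4)`.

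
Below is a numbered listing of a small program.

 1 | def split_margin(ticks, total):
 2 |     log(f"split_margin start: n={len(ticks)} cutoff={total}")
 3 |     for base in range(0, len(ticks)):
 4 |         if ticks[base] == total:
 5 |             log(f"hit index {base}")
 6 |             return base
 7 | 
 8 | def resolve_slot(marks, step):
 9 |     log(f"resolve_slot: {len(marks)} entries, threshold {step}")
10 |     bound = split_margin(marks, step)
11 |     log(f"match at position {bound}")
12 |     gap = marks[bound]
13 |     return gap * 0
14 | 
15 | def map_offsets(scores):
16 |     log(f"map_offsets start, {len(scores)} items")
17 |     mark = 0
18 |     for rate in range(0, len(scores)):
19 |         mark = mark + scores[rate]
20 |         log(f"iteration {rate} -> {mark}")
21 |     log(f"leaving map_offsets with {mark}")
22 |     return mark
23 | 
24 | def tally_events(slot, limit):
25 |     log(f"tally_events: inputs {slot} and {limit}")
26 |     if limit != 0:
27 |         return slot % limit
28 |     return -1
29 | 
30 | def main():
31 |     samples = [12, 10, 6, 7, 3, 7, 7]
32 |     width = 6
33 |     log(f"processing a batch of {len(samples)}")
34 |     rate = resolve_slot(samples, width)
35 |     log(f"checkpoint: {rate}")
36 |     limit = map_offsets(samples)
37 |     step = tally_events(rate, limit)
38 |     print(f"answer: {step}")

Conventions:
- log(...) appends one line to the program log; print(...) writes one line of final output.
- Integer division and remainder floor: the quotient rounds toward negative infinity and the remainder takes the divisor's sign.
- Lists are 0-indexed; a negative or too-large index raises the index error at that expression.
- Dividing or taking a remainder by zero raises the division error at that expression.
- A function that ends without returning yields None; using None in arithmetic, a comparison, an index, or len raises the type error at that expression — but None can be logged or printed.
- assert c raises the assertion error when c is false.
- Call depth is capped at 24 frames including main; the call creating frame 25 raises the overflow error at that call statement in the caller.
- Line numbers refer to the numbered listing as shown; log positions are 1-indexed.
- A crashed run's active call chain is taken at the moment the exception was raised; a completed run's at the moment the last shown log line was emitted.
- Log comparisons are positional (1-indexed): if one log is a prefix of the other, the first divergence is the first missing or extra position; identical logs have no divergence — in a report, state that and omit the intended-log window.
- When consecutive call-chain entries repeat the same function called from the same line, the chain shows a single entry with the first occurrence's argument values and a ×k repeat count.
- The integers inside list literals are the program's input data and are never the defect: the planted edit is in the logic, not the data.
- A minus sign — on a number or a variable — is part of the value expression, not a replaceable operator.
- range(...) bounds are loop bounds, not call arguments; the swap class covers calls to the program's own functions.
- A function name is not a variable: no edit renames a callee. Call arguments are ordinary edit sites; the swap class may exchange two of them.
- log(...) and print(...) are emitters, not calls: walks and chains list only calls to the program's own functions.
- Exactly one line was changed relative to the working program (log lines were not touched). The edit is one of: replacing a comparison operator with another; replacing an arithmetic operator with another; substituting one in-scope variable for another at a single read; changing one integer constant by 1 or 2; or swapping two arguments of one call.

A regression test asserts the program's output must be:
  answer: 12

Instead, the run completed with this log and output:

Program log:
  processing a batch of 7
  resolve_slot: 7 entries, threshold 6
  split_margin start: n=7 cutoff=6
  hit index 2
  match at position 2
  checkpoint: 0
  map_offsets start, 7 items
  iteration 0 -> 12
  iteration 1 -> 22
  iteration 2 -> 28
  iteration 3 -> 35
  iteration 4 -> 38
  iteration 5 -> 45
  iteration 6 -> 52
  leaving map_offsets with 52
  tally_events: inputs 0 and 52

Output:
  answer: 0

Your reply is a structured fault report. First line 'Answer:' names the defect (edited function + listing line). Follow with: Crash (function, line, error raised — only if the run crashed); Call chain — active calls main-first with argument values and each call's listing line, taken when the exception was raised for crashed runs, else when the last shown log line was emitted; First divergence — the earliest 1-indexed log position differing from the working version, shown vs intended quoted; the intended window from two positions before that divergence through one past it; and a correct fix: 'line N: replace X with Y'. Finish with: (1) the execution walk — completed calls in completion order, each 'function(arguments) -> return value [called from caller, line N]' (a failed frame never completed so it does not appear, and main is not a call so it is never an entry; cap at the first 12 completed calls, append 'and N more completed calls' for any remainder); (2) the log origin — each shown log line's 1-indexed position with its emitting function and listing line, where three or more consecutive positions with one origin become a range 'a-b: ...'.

Answer: the defect is in resolve_slot at line 13.
Key fact: The earliest visible damage is log position 6 — 'checkpoint: 0' rather than the intended 'checkpoint: 12'.
Call chain: main -> tally_events(0, 52) (called at line 37).
First divergence: position 6; shown 'checkpoint: 0' vs intended 'checkpoint: 12'.
Intended log window:
  4: hit index 2
  5: match at position 2
  6: checkpoint: 12
  7: map_offsets start, 7 items
Execution walk:
  split_margin([12, 10, 6, 7, 3, 7, 7], 6) -> 2  [called from resolve_slot, line 10]
  resolve_slot([12, 10, 6, 7, 3, 7, 7], 6) -> 0  [called from main, line 34]
  map_offsets([12, 10, 6, 7, 3, 7, 7]) -> 52  [called from main, line 36]
  tally_events(0, 52) -> 0  [called from main, line 37]
Log origins:
  1: logged in main at line 33
  2: logged in resolve_slot at line 9
  3: logged in split_margin at line 2
  4: logged in split_margin at line 5
  5: logged in resolve_slot at line 11
  6: logged in main at line 35
  7: logged in map_offsets at line 16
  8-14: logged in map_offsets at line 20
  15: logged in map_offsets at line 21
  16: logged in tally_events at line 25
A correct fix: line 13: replace `0` with `2`.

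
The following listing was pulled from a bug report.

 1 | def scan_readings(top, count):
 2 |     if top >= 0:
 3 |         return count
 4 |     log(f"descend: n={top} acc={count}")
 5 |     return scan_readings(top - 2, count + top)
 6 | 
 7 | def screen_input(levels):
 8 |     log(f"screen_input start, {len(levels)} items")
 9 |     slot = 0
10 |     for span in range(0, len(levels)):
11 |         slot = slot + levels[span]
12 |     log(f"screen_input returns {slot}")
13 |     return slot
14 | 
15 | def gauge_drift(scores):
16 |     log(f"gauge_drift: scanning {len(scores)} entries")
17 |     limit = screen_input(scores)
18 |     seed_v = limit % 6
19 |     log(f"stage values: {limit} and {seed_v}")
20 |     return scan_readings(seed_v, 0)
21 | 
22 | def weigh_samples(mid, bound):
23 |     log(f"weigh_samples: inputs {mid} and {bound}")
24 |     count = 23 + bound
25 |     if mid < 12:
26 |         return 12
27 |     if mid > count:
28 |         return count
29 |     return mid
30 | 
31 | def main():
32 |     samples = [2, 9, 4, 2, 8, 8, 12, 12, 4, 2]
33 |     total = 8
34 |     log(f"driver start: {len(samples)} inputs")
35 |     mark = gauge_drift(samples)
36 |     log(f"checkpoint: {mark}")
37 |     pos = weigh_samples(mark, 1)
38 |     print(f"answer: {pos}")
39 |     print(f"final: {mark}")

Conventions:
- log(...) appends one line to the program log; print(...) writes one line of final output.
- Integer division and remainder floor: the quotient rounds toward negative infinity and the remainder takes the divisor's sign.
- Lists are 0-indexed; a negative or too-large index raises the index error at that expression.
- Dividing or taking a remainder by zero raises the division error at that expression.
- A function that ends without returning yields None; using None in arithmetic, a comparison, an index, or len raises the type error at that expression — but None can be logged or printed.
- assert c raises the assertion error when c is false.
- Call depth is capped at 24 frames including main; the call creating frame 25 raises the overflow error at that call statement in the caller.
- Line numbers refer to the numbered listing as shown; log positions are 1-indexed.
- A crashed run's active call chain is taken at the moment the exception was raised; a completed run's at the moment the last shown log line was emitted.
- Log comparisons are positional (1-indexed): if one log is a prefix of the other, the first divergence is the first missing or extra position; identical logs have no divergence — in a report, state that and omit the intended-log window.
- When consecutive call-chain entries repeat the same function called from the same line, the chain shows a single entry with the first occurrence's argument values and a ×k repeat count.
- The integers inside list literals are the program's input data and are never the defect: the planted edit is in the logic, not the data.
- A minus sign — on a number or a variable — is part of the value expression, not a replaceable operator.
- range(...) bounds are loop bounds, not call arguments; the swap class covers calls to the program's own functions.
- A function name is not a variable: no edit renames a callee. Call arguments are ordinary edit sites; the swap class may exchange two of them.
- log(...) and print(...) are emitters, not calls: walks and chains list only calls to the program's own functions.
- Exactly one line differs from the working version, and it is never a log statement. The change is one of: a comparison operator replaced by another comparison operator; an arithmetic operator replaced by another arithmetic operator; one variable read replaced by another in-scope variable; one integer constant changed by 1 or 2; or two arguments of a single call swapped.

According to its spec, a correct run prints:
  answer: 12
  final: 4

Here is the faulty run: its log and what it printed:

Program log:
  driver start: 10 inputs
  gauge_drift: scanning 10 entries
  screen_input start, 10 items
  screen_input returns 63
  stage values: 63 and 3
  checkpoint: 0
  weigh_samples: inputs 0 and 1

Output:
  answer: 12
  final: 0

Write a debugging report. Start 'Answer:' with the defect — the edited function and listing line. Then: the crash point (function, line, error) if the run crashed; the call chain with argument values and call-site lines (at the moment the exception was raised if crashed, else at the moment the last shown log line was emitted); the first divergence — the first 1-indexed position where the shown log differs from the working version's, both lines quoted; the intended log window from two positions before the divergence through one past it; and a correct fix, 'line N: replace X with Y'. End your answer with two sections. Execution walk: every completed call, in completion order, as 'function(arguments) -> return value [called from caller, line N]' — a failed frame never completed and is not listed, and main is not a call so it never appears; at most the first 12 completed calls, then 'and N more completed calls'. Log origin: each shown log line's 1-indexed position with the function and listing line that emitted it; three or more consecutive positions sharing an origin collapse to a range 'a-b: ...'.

Answer: the defect is in scan_readings at line 2.
Core observation: Position 6 is the first bad log line: 'checkpoint: 0' should read 'descend: n=3 acc=0'.
Call chain: main -> weigh_samples(0, 1) (called at line 37).
First divergence: at position 6 the run shows 'checkpoint: 0' where the working version logs 'descend: n=3 acc=0'.
Intended log window:
  4: screen_input returns 63
  5: stage values: 63 and 3
  6: descend: n=3 acc=0
  7: descend: n=1 acc=3
Execution walk:
  screen_input([2, 9, 4, 2, 8, 8, 12, 12, 4, 2]) -> 63  [called from gauge_drift, line 17]
  scan_readings(3, 0) -> 0  [called from gauge_drift, line 20]
  gauge_drift([2, 9, 4, 2, 8, 8, 12, 12, 4, 2]) -> 0  [called from main, line 35]
  weigh_samples(0, 1) -> 12  [called from main, line 37]
Log line origins:
  1 — main, line 34
  2 — gauge_drift, line 16
  3 — screen_input, line 8
  4 — screen_input, line 12
  5 — gauge_drift, line 19
  6 — main, line 36
  7 — weigh_samples, line 23
A correct fix: line 2: replace `>=` with `<=`.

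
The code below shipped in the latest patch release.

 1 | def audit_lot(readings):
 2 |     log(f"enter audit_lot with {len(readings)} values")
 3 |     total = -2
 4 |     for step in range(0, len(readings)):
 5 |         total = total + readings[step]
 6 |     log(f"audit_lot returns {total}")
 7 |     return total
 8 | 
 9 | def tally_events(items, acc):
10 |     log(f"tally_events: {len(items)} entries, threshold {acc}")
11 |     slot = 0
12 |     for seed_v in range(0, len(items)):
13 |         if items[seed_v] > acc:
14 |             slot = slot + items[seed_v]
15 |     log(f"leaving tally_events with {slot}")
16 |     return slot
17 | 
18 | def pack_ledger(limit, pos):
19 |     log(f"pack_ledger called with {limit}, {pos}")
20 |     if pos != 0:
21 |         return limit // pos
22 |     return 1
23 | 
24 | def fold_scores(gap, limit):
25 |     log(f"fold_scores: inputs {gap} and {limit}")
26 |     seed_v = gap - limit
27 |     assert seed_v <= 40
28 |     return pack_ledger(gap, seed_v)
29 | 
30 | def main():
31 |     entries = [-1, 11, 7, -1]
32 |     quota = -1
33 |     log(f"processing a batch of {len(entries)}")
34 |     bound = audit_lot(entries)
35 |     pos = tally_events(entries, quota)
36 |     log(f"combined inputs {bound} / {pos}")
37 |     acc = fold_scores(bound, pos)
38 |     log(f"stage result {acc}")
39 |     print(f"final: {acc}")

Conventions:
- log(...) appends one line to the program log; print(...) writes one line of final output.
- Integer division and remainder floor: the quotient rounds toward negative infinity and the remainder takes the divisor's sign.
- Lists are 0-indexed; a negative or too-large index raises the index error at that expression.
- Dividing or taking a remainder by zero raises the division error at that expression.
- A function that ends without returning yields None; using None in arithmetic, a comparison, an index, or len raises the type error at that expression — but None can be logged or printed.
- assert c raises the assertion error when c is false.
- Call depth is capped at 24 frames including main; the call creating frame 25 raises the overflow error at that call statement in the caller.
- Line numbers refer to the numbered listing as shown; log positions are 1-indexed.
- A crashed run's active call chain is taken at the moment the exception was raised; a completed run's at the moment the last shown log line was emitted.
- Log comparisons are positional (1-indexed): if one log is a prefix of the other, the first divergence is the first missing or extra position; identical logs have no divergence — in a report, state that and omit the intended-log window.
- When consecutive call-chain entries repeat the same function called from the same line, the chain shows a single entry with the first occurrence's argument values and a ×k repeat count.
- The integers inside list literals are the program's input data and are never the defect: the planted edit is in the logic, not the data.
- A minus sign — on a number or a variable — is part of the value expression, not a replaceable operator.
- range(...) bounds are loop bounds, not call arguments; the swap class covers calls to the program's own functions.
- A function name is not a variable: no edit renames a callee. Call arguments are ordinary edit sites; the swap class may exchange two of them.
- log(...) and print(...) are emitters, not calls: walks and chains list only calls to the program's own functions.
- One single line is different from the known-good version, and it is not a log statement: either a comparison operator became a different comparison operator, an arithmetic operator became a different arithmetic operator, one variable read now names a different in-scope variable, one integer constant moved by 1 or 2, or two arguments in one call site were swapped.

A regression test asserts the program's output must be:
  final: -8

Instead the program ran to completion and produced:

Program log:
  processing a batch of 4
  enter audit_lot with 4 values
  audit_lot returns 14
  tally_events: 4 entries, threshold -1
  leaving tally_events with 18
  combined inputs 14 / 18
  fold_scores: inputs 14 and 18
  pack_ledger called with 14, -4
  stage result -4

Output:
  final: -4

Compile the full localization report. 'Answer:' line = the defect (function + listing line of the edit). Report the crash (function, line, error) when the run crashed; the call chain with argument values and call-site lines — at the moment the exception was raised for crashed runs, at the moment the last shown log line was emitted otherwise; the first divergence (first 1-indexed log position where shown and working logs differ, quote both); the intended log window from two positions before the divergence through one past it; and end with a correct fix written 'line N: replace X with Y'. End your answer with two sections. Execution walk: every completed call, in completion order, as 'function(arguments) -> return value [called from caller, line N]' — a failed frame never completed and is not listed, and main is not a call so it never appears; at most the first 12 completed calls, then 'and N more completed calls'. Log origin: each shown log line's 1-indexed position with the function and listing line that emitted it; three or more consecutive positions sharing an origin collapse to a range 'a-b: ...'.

Answer: the defect is in audit_lot at line 3.
Core observation: The earliest visible damage is log position 3 — 'audit_lot returns 14' rather than the intended 'audit_lot returns 16'.
Call chain: main.
First divergence: position 3 — shown 'audit_lot returns 14', intended 'audit_lot returns 16'.
Intended log window:
  1: processing a batch of 4
  2: enter audit_lot with 4 values
  3: audit_lot returns 16
  4: tally_events: 4 entries, threshold -1
Execution walk:
  audit_lot([-1, 11, 7, -1]) -> 14  [called from main, line 34]
  tally_events([-1, 11, 7, -1], -1) -> 18  [called from main, line 35]
  pack_ledger(14, -4) -> -4  [called from fold_scores, line 28]
  fold_scores(14, 18) -> -4  [called from main, line 37]
Log line origins:
  1: from main, line 33
  2: from audit_lot, line 2
  3: from audit_lot, line 6
  4: from tally_events, line 10
  5: from tally_events, line 15
  6: from main, line 36
  7: from fold_scores, line 25
  8: from pack_ledger, line 19
  9: from main, line 38
A correct fix: line 3: replace `-2` with `0`.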